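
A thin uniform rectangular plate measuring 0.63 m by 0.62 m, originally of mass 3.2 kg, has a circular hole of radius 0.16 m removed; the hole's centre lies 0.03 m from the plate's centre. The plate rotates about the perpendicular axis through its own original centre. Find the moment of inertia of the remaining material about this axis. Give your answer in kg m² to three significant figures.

Unpierced body about its centre: I₀ = (1/12)M(a²+b²) = (1/12)(3.2)[(0.63)² + (0.62)²] = 0.20835 kg m².
The removed disk has mass m = M·πr²/(ab) = (3.2)·π(0.16)²/(0.63·0.62) = 0.65888 kg (same uniform areal density).
Its moment of inertia about the rotation axis (parallel-axis theorem): I_hole = (1/2)mr² + md² = (1/2)(0.65888)(0.16)² + (0.65888)(0.03)² = 0.0090267 kg m².
Treating the hole as negative mass, I = I₀ − I_hole = 0.20835 − 0.0090267 = 0.19932 kg m².

0.199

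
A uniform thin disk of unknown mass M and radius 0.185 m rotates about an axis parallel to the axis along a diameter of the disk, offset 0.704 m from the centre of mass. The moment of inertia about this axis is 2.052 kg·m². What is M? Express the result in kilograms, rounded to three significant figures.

I = I_cm + Md² = (1/4)MR² + Md² = M·[0.25·(0.185)² + (0.704)²] = M·0.50417.
So M = 2.052 / 0.50417 = 4.07 kg.

4.07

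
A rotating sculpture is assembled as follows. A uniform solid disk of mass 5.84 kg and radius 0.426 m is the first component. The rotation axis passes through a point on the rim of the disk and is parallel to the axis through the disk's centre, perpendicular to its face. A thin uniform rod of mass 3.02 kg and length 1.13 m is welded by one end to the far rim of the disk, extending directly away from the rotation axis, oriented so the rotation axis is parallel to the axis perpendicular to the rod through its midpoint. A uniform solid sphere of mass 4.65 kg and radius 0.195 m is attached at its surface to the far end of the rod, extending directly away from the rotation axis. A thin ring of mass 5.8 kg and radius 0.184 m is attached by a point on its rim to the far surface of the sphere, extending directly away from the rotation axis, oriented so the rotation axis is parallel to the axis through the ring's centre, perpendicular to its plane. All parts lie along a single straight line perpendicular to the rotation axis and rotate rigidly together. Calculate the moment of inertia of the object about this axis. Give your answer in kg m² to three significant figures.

68.2

Solid disk: I_cm = (1/2)MR² = (1/2)(5.84)(0.426)² = 0.52991 kg m²; centre at d = 0.426 m, so the parallel axis theorem gives I = 0.52991 + (5.84)(0.426)² = 1.5897 kg m².
Thin rod: I_cm = (1/12)ML² = (1/12)(3.02)(1.13)² = 0.32135 kg m²; centre at d = 0.426 + 0.426 + 0.565 = 1.417 m, so the parallel axis theorem gives I = 0.32135 + (3.02)(1.417)² = 6.3852 kg m².
Solid sphere: I_cm = (2/5)MR² = (2/5)(4.65)(0.195)² = 0.070727 kg m²; centre at d = 0.426 + 0.426 + 0.565 + 0.565 + 0.195 = 2.177 m, so the parallel axis theorem gives I = 0.070727 + (4.65)(2.177)² = 22.109 kg m².
Thin ring: I_cm = MR² = (5.8)(0.184)² = 0.19636 kg m²; centre at d = 0.426 + 0.426 + 0.565 + 0.565 + 0.195 + 0.195 + 0.184 = 2.556 m, so the parallel axis theorem gives I = 0.19636 + (5.8)(2.556)² = 38.089 kg m².
Total I = 1.5897 + 6.3852 + 22.109 + 38.089 = 68.172 kg m².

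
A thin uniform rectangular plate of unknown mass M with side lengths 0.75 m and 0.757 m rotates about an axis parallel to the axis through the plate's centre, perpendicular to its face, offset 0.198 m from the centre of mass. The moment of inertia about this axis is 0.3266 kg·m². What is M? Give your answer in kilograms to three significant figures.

I = I_cm + Md² = (1/12)M(a²+b²) + Md² = M·[0.0833333·[(0.75)² + (0.757)²] + (0.198)²] = M·0.13383.
So M = 0.3266 / 0.13383 = 2.4404 kg.

2.44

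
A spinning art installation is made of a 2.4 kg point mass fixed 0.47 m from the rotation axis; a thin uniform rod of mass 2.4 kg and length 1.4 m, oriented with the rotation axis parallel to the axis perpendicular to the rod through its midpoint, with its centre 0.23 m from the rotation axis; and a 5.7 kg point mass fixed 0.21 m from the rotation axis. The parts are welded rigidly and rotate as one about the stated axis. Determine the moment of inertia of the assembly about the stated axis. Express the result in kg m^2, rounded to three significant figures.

Point mass: I_cm = 0; centre at d = 0.47 m, so I = I_cm + Md² gives I = 0 + (2.4)(0.47)² = 0.53016 kg m^2.
Thin rod: I_cm = (1/12)ML² = (1/12)(2.4)(1.4)² = 0.392 kg m^2; centre at d = 0.23 m, so I = I_cm + Md² gives I = 0.392 + (2.4)(0.23)² = 0.51896 kg m^2.
Point mass: I_cm = 0; centre at d = 0.21 m, so I = I_cm + Md² gives I = 0 + (5.7)(0.21)² = 0.25137 kg m^2.
Total I = 0.53016 + 0.51896 + 0.25137 = 1.3005 kg m^2.

1.30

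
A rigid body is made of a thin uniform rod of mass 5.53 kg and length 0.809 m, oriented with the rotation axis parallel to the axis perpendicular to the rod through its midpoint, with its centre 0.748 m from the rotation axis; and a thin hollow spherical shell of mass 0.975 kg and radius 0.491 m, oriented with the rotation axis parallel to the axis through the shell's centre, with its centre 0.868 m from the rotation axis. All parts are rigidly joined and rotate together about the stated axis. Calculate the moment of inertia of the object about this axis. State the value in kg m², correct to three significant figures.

4.29

Thin rod: I_cm = (1/12)ML² = (1/12)(5.53)(0.809)² = 0.30161 kg m²; centre at d = 0.748 m, so I = I_cm + Md² gives I = 0.30161 + (5.53)(0.748)² = 3.3957 kg m².
Spherical shell: I_cm = (2/3)MR² = (2/3)(0.975)(0.491)² = 0.1567 kg m²; centre at d = 0.868 m, so I = I_cm + Md² gives I = 0.1567 + (0.975)(0.868)² = 0.89129 kg m².
Total I = 3.3957 + 0.89129 = 4.287 kg m².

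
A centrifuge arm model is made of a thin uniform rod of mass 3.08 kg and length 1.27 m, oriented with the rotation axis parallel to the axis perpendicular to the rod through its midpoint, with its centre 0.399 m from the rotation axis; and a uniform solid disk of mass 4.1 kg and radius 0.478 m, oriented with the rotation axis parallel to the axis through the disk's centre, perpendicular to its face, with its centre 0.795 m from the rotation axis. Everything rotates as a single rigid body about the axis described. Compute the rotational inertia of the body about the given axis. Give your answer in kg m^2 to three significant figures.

3.96

Thin rod: I_cm = (1/12)ML² = (1/12)(3.08)(1.27)² = 0.41398 kg m^2; centre at d = 0.399 m, so the parallel axis theorem gives I = 0.41398 + (3.08)(0.399)² = 0.90432 kg m^2.
Solid disk: I_cm = (1/2)MR² = (1/2)(4.1)(0.478)² = 0.46839 kg m^2; centre at d = 0.795 m, so the parallel axis theorem gives I = 0.46839 + (4.1)(0.795)² = 3.0597 kg m^2.
Total I = 0.90432 + 3.0597 = 3.964 kg m^2.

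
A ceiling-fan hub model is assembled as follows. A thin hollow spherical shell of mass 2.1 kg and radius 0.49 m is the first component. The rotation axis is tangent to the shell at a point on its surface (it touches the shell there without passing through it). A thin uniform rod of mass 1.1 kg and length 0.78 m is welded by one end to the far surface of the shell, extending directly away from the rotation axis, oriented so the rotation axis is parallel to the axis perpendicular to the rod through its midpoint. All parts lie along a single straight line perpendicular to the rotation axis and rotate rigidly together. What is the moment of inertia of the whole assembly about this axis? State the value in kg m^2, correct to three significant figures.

Spherical shell: I_cm = (2/3)MR² = (2/3)(2.1)(0.49)² = 0.33614 kg m^2; centre at d = 0.49 m, so I = I_cm + Md² gives I = 0.33614 + (2.1)(0.49)² = 0.84035 kg m^2.
Thin rod: I_cm = (1/12)ML² = (1/12)(1.1)(0.78)² = 0.05577 kg m^2; centre at d = 0.49 + 0.49 + 0.39 = 1.37 m, so I = I_cm + Md² gives I = 0.05577 + (1.1)(1.37)² = 2.1204 kg m^2.
Total I = 0.84035 + 2.1204 = 2.9607 kg m^2.

2.96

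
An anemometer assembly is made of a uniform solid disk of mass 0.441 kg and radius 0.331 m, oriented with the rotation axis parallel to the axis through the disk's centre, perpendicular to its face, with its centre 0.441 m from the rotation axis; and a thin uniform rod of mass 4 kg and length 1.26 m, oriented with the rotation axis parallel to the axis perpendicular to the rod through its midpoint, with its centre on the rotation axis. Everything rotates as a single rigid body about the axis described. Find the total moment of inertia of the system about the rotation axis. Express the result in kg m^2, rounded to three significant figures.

Solid disk: I_cm = (1/2)MR² = (1/2)(0.441)(0.331)² = 0.024158 kg m^2; centre at d = 0.441 m, so I = I_cm + Md² gives I = 0.024158 + (0.441)(0.441)² = 0.10992 kg m^2.
Thin rod: I_cm = (1/12)ML² = (1/12)(4)(1.26)² = 0.5292 kg m^2; axis through the centre, so I = 0.5292 kg m^2.
Total I = 0.10992 + 0.5292 = 0.63912 kg m^2.

0.639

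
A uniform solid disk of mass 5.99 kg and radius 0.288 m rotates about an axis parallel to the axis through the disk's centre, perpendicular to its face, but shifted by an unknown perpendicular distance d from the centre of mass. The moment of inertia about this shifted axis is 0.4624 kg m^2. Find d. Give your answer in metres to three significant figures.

0.189

About the centre-of-mass axis, I_cm = (1/2)MR² = (1/2)(5.99)(0.288)² = 0.24842 kg m^2.
Parallel axis theorem: I = I_cm + Md², so Md² = 0.4624 − 0.24842 = 0.21398 kg m^2.
d = √(0.21398 / 5.99) = 0.18901 m.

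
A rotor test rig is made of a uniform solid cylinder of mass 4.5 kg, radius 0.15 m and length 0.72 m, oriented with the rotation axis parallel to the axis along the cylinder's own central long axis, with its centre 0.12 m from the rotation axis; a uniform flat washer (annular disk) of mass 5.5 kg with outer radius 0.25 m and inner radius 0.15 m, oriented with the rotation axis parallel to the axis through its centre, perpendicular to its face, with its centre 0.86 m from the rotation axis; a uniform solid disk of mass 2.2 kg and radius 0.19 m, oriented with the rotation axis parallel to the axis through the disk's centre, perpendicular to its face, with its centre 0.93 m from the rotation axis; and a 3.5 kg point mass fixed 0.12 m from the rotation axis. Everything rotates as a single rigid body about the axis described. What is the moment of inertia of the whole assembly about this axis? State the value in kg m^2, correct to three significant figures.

Solid cylinder: I_cm = (1/2)MR² = (1/2)(4.5)(0.15)² = 0.050625 kg m^2; centre at d = 0.12 m, so the parallel axis theorem gives I = 0.050625 + (4.5)(0.12)² = 0.11542 kg m^2.
Annular disk: I_cm = (1/2)M(R²+r²) = (1/2)(5.5)[(0.25)² + (0.15)²] = 0.23375 kg m^2; centre at d = 0.86 m, so the parallel axis theorem gives I = 0.23375 + (5.5)(0.86)² = 4.3015 kg m^2.
Solid disk: I_cm = (1/2)MR² = (1/2)(2.2)(0.19)² = 0.03971 kg m^2; centre at d = 0.93 m, so the parallel axis theorem gives I = 0.03971 + (2.2)(0.93)² = 1.9425 kg m^2.
Point mass: I_cm = 0; centre at d = 0.12 m, so the parallel axis theorem gives I = 0 + (3.5)(0.12)² = 0.0504 kg m^2.
Total I = 0.11542 + 4.3015 + 1.9425 + 0.0504 = 6.4099 kg m^2.

6.41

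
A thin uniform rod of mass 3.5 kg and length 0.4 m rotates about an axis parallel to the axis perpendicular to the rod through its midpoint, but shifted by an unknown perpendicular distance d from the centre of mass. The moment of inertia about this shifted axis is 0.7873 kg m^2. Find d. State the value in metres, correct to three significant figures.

About the centre-of-mass axis, I_cm = (1/12)ML² = (1/12)(3.5)(0.4)² = 0.046667 kg m^2.
Parallel axis theorem: I = I_cm + Md², so Md² = 0.7873 − 0.046667 = 0.74063 kg m^2.
d = √(0.74063 / 3.5) = 0.46001 m.

0.460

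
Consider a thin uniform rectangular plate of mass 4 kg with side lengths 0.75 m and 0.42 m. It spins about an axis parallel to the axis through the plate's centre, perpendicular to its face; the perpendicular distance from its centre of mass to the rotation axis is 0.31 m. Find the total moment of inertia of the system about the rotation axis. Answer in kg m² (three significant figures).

I_cm = (1/12)M(a²+b²) = (1/12)(4)[(0.75)² + (0.42)²] = 0.2463 kg m²; centre at d = 0.31 m, so the parallel axis theorem gives I = 0.2463 + (4)(0.31)² = 0.6307 kg m².

0.631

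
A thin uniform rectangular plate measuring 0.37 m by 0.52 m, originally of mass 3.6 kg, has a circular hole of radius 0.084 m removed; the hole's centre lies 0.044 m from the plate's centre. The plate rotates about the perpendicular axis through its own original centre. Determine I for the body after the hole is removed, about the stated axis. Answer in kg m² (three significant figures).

Unpierced body about its centre: I₀ = (1/12)M(a²+b²) = (1/12)(3.6)[(0.37)² + (0.52)²] = 0.12219 kg m².
The removed disk has mass m = M·πr²/(ab) = (3.6)·π(0.084)²/(0.37·0.52) = 0.41477 kg (same uniform areal density).
Its moment of inertia about the rotation axis (parallel-axis theorem): I_hole = (1/2)mr² + md² = (1/2)(0.41477)(0.084)² + (0.41477)(0.044)² = 0.0022663 kg m².
Treating the hole as negative mass, I = I₀ − I_hole = 0.12219 − 0.0022663 = 0.11992 kg m².

0.120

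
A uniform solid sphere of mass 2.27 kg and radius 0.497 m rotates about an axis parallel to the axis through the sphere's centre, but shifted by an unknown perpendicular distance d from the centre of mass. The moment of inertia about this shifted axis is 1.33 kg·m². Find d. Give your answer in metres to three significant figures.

About the centre-of-mass axis, I_cm = (2/5)MR² = (2/5)(2.27)(0.497)² = 0.22428 kg·m².
Parallel axis theorem: I = I_cm + Md², so Md² = 1.33 − 0.22428 = 1.1057 kg·m².
d = √(1.1057 / 2.27) = 0.69793 m.

0.698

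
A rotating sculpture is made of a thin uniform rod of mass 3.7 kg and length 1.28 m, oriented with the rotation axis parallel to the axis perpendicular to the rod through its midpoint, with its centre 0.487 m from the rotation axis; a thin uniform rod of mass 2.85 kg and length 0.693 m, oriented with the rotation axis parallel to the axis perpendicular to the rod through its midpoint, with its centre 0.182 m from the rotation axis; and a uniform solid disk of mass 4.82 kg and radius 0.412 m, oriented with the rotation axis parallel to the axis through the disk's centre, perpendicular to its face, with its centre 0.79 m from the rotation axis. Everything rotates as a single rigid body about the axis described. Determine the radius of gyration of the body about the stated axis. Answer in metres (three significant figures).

Thin rod: I_cm = (1/12)ML² = (1/12)(3.7)(1.28)² = 0.50517 kg m^2; centre at d = 0.487 m, so the parallel axis theorem gives I = 0.50517 + (3.7)(0.487)² = 1.3827 kg m^2.
Thin rod: I_cm = (1/12)ML² = (1/12)(2.85)(0.693)² = 0.11406 kg m^2; centre at d = 0.182 m, so the parallel axis theorem gives I = 0.11406 + (2.85)(0.182)² = 0.20846 kg m^2.
Solid disk: I_cm = (1/2)MR² = (1/2)(4.82)(0.412)² = 0.40908 kg m^2; centre at d = 0.79 m, so the parallel axis theorem gives I = 0.40908 + (4.82)(0.79)² = 3.4172 kg m^2.
Total I = 5.0084 kg m^2; total mass M = 11.37 kg.
k = √(I/M) = √(5.0084/11.37) = 0.6637 m.

0.664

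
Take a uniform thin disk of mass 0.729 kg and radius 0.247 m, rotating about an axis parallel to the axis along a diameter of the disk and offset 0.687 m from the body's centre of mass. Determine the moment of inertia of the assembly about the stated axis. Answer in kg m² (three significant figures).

0.355

I_cm = (1/4)MR² = (1/4)(0.729)(0.247)² = 0.011119 kg m²; centre at d = 0.687 m, so I = I_cm + Md² gives I = 0.011119 + (0.729)(0.687)² = 0.35518 kg m².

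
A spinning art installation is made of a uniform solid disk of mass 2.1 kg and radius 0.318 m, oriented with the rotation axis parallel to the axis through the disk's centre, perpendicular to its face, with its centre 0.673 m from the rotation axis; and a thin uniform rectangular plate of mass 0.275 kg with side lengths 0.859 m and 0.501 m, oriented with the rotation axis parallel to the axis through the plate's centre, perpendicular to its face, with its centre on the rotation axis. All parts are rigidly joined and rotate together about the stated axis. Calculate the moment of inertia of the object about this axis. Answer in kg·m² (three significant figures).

1.08

Solid disk: I_cm = (1/2)MR² = (1/2)(2.1)(0.318)² = 0.10618 kg·m²; centre at d = 0.673 m, so the parallel axis theorem gives I = 0.10618 + (2.1)(0.673)² = 1.0573 kg·m².
Rectangular plate: I_cm = (1/12)M(a²+b²) = (1/12)(0.275)[(0.859)² + (0.501)²] = 0.022662 kg·m²; axis through the centre, so I = 0.022662 kg·m².
Total I = 1.0573 + 0.022662 = 1.08 kg·m².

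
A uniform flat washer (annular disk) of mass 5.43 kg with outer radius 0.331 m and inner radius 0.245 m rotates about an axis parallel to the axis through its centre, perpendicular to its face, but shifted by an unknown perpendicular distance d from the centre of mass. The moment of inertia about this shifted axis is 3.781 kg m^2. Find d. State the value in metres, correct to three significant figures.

0.782

About the centre-of-mass axis, I_cm = (1/2)M(R²+r²) = (1/2)(5.43)[(0.331)² + (0.245)²] = 0.46043 kg m^2.
Parallel axis theorem: I = I_cm + Md², so Md² = 3.781 − 0.46043 = 3.3206 kg m^2.
d = √(3.3206 / 5.43) = 0.782 m.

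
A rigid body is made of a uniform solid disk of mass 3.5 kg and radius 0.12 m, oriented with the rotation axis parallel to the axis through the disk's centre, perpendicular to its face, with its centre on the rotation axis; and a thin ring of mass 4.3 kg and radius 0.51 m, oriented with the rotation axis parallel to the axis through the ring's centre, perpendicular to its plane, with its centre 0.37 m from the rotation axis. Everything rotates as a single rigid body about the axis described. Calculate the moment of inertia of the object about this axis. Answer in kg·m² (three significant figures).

1.73

Solid disk: I_cm = (1/2)MR² = (1/2)(3.5)(0.12)² = 0.0252 kg·m²; axis through the centre, so I = 0.0252 kg·m².
Thin ring: I_cm = MR² = (4.3)(0.51)² = 1.1184 kg·m²; centre at d = 0.37 m, so the parallel axis theorem gives I = 1.1184 + (4.3)(0.37)² = 1.7071 kg·m².
Total I = 0.0252 + 1.7071 = 1.7323 kg·m².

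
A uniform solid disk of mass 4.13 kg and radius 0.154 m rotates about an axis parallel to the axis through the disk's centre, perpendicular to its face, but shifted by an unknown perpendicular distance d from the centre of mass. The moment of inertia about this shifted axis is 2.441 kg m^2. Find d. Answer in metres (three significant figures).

About the centre-of-mass axis, I_cm = (1/2)MR² = (1/2)(4.13)(0.154)² = 0.048974 kg m^2.
Parallel axis theorem: I = I_cm + Md², so Md² = 2.441 − 0.048974 = 2.392 kg m^2.
d = √(2.392 / 4.13) = 0.76104 m.

0.761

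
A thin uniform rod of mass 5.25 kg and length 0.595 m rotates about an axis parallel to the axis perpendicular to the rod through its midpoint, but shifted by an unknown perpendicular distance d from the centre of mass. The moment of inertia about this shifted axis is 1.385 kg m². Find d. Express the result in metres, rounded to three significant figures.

0.484

About the centre-of-mass axis, I_cm = (1/12)ML² = (1/12)(5.25)(0.595)² = 0.15489 kg m².
Parallel axis theorem: I = I_cm + Md², so Md² = 1.385 − 0.15489 = 1.2301 kg m².
d = √(1.2301 / 5.25) = 0.48405 m.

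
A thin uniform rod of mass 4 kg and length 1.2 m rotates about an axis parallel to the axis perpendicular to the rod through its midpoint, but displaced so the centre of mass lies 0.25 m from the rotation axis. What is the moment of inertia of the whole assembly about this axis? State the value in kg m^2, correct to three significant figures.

0.730

I_cm = (1/12)ML² = (1/12)(4)(1.2)² = 0.48 kg m^2; centre at d = 0.25 m, so the parallel axis theorem gives I = 0.48 + (4)(0.25)² = 0.73 kg m^2.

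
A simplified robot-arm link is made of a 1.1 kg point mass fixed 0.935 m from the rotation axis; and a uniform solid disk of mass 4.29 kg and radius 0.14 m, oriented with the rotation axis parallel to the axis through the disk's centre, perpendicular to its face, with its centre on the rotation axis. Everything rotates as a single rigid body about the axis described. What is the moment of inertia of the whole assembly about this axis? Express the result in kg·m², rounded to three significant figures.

1.00

Point mass: I_cm = 0; centre at d = 0.935 m, so I = I_cm + Md² gives I = 0 + (1.1)(0.935)² = 0.96165 kg·m².
Solid disk: I_cm = (1/2)MR² = (1/2)(4.29)(0.14)² = 0.042042 kg·m²; axis through the centre, so I = 0.042042 kg·m².
Total I = 0.96165 + 0.042042 = 1.0037 kg·m².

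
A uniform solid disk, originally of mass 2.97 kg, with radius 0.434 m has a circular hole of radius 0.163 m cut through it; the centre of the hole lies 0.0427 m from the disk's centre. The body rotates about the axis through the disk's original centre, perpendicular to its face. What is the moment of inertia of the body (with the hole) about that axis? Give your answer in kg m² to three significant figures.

Unpierced body about its centre: I₀ = (1/2)MR² = (1/2)(2.97)(0.434)² = 0.27971 kg m².
The removed disk has mass m = M·(r/R)² = (2.97)(0.163/0.434)² = 0.41894 kg (same uniform areal density).
Its moment of inertia about the rotation axis (parallel-axis theorem): I_hole = (1/2)mr² + md² = (1/2)(0.41894)(0.163)² + (0.41894)(0.0427)² = 0.0063293 kg m².
Treating the hole as negative mass, I = I₀ − I_hole = 0.27971 − 0.0063293 = 0.27338 kg m².

0.273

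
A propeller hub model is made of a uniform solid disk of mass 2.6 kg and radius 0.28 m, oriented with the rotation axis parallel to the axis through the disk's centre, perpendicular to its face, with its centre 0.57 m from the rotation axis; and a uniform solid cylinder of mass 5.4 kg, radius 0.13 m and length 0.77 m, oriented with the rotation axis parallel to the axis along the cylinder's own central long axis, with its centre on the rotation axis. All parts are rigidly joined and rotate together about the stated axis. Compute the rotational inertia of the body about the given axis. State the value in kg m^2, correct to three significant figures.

0.992

Solid disk: I_cm = (1/2)MR² = (1/2)(2.6)(0.28)² = 0.10192 kg m^2; centre at d = 0.57 m, so the parallel axis theorem gives I = 0.10192 + (2.6)(0.57)² = 0.94666 kg m^2.
Solid cylinder: I_cm = (1/2)MR² = (1/2)(5.4)(0.13)² = 0.04563 kg m^2; axis through the centre, so I = 0.04563 kg m^2.
Total I = 0.94666 + 0.04563 = 0.99229 kg m^2.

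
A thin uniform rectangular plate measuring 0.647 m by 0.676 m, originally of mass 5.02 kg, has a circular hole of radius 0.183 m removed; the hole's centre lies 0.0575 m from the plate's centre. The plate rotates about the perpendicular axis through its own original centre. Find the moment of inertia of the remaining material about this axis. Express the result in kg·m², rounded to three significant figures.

Unpierced body about its centre: I₀ = (1/12)M(a²+b²) = (1/12)(5.02)[(0.647)² + (0.676)²] = 0.36629 kg·m².
The removed disk has mass m = M·πr²/(ab) = (5.02)·π(0.183)²/(0.647·0.676) = 1.2075 kg (same uniform areal density).
Its moment of inertia about the rotation axis (parallel-axis theorem): I_hole = (1/2)mr² + md² = (1/2)(1.2075)(0.183)² + (1.2075)(0.0575)² = 0.024212 kg·m².
Treating the hole as negative mass, I = I₀ − I_hole = 0.36629 − 0.024212 = 0.34207 kg·m².

0.342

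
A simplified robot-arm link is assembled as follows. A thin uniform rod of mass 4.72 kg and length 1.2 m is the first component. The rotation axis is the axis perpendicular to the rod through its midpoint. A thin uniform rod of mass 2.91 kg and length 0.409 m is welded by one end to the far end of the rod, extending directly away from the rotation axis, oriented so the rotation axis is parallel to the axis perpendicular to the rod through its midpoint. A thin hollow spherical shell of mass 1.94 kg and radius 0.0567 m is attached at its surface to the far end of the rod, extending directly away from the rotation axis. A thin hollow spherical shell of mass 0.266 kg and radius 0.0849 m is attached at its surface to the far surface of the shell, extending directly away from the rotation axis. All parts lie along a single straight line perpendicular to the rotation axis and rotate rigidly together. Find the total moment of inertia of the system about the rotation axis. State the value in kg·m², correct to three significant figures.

5.09

Thin rod: I_cm = (1/12)ML² = (1/12)(4.72)(1.2)² = 0.5664 kg·m²; axis through the centre, so I = 0.5664 kg·m².
Thin rod: I_cm = (1/12)ML² = (1/12)(2.91)(0.409)² = 0.040566 kg·m²; centre at d = 0.6 + 0.2045 = 0.8045 m, so I = I_cm + Md² gives I = 0.040566 + (2.91)(0.8045)² = 1.924 kg·m².
Spherical shell: I_cm = (2/3)MR² = (2/3)(1.94)(0.0567)² = 0.0041579 kg·m²; centre at d = 0.6 + 0.2045 + 0.2045 + 0.0567 = 1.0657 m, so I = I_cm + Md² gives I = 0.0041579 + (1.94)(1.0657)² = 2.2074 kg·m².
Spherical shell: I_cm = (2/3)MR² = (2/3)(0.266)(0.0849)² = 0.0012782 kg·m²; centre at d = 0.6 + 0.2045 + 0.2045 + 0.0567 + 0.0567 + 0.0849 = 1.2073 m, so I = I_cm + Md² gives I = 0.0012782 + (0.266)(1.2073)² = 0.38899 kg·m².
Total I = 0.5664 + 1.924 + 2.2074 + 0.38899 = 5.0868 kg·m².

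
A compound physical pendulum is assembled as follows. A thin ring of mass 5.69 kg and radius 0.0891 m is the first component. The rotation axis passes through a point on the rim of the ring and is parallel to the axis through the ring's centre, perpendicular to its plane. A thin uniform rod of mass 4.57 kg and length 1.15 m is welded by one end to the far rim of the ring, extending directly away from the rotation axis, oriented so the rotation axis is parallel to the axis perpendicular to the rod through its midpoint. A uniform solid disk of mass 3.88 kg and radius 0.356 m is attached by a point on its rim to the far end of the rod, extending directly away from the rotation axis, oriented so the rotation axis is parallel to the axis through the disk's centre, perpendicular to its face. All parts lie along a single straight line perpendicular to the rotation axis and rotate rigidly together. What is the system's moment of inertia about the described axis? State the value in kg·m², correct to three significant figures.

14.4

Thin ring: I_cm = MR² = (5.69)(0.0891)² = 0.045172 kg·m²; centre at d = 0.0891 m, so the parallel axis theorem gives I = 0.045172 + (5.69)(0.0891)² = 0.090344 kg·m².
Thin rod: I_cm = (1/12)ML² = (1/12)(4.57)(1.15)² = 0.50365 kg·m²; centre at d = 0.0891 + 0.0891 + 0.575 = 0.7532 m, so the parallel axis theorem gives I = 0.50365 + (4.57)(0.7532)² = 3.0963 kg·m².
Solid disk: I_cm = (1/2)MR² = (1/2)(3.88)(0.356)² = 0.24587 kg·m²; centre at d = 0.0891 + 0.0891 + 0.575 + 0.575 + 0.356 = 1.6842 m, so the parallel axis theorem gives I = 0.24587 + (3.88)(1.6842)² = 11.252 kg·m².
Total I = 0.090344 + 3.0963 + 11.252 = 14.438 kg·m².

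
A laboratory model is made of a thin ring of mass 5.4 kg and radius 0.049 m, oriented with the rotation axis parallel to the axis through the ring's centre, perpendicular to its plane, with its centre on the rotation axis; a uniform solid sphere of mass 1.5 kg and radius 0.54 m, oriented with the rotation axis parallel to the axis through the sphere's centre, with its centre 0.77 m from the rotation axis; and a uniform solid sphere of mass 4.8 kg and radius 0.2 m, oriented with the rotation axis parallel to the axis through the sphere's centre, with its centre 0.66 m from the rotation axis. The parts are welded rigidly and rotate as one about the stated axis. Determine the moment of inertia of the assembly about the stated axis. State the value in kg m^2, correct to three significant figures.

3.24

Thin ring: I_cm = MR² = (5.4)(0.049)² = 0.012965 kg m^2; axis through the centre, so I = 0.012965 kg m^2.
Solid sphere: I_cm = (2/5)MR² = (2/5)(1.5)(0.54)² = 0.17496 kg m^2; centre at d = 0.77 m, so the parallel axis theorem gives I = 0.17496 + (1.5)(0.77)² = 1.0643 kg m^2.
Solid sphere: I_cm = (2/5)MR² = (2/5)(4.8)(0.2)² = 0.0768 kg m^2; centre at d = 0.66 m, so the parallel axis theorem gives I = 0.0768 + (4.8)(0.66)² = 2.1677 kg m^2.
Total I = 0.012965 + 1.0643 + 2.1677 = 3.245 kg m^2.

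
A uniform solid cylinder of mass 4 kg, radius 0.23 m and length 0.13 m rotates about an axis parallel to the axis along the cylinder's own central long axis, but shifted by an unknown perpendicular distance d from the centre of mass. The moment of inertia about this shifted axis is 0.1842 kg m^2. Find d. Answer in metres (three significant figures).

About the centre-of-mass axis, I_cm = (1/2)MR² = (1/2)(4)(0.23)² = 0.1058 kg m^2.
Parallel axis theorem: I = I_cm + Md², so Md² = 0.1842 − 0.1058 = 0.0784 kg m^2.
d = √(0.0784 / 4) = 0.14 m.

0.140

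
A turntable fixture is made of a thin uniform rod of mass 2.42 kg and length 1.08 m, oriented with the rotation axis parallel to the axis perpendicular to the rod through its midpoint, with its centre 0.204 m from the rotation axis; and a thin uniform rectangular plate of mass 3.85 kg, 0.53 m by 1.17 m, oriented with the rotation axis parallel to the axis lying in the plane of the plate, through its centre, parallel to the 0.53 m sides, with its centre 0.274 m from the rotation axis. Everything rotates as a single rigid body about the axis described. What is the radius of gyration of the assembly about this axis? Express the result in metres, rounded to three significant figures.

0.412

Thin rod: I_cm = (1/12)ML² = (1/12)(2.42)(1.08)² = 0.23522 kg m²; centre at d = 0.204 m, so the parallel axis theorem gives I = 0.23522 + (2.42)(0.204)² = 0.33593 kg m².
Rectangular plate: I_cm = (1/12)Mb² = (1/12)(3.85)(1.17)² = 0.43919 kg m²; centre at d = 0.274 m, so the parallel axis theorem gives I = 0.43919 + (3.85)(0.274)² = 0.72823 kg m².
Total I = 1.0642 kg m²; total mass M = 6.27 kg.
k = √(I/M) = √(1.0642/6.27) = 0.41198 m.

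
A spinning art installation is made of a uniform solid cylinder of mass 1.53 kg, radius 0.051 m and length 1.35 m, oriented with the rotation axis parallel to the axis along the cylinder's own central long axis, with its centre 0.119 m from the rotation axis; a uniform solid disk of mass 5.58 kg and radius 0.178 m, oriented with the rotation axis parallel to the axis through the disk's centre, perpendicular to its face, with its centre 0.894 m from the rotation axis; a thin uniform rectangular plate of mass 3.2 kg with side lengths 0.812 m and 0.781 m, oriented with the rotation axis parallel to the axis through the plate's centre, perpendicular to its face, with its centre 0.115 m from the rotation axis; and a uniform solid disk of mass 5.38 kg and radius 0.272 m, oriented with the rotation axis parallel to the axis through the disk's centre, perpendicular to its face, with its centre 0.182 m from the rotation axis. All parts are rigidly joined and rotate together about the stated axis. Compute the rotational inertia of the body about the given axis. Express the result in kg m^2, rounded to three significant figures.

5.33

Solid cylinder: I_cm = (1/2)MR² = (1/2)(1.53)(0.051)² = 0.0019898 kg m^2; centre at d = 0.119 m, so the parallel axis theorem gives I = 0.0019898 + (1.53)(0.119)² = 0.023656 kg m^2.
Solid disk: I_cm = (1/2)MR² = (1/2)(5.58)(0.178)² = 0.088398 kg m^2; centre at d = 0.894 m, so the parallel axis theorem gives I = 0.088398 + (5.58)(0.894)² = 4.5481 kg m^2.
Rectangular plate: I_cm = (1/12)M(a²+b²) = (1/12)(3.2)[(0.812)² + (0.781)²] = 0.33848 kg m^2; centre at d = 0.115 m, so the parallel axis theorem gives I = 0.33848 + (3.2)(0.115)² = 0.3808 kg m^2.
Solid disk: I_cm = (1/2)MR² = (1/2)(5.38)(0.272)² = 0.19902 kg m^2; centre at d = 0.182 m, so the parallel axis theorem gives I = 0.19902 + (5.38)(0.182)² = 0.37722 kg m^2.
Total I = 0.023656 + 4.5481 + 0.3808 + 0.37722 = 5.3298 kg m^2.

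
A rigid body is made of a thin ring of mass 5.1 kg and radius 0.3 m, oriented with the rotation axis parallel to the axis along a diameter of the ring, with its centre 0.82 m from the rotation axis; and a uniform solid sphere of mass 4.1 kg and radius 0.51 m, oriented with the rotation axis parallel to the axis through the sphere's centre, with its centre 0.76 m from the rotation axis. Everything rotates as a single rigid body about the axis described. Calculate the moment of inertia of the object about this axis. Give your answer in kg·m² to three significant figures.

6.45

Thin ring: I_cm = (1/2)MR² = (1/2)(5.1)(0.3)² = 0.2295 kg·m²; centre at d = 0.82 m, so I = I_cm + Md² gives I = 0.2295 + (5.1)(0.82)² = 3.6587 kg·m².
Solid sphere: I_cm = (2/5)MR² = (2/5)(4.1)(0.51)² = 0.42656 kg·m²; centre at d = 0.76 m, so I = I_cm + Md² gives I = 0.42656 + (4.1)(0.76)² = 2.7947 kg·m².
Total I = 3.6587 + 2.7947 = 6.4535 kg·m².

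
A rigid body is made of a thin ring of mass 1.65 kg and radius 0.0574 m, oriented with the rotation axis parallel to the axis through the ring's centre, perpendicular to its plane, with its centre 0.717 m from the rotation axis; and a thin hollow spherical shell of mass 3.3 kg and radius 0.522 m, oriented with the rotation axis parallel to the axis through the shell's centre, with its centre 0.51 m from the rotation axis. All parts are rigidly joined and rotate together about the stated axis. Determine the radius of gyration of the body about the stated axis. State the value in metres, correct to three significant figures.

Thin ring: I_cm = MR² = (1.65)(0.0574)² = 0.0054364 kg·m²; centre at d = 0.717 m, so I = I_cm + Md² gives I = 0.0054364 + (1.65)(0.717)² = 0.85368 kg·m².
Spherical shell: I_cm = (2/3)MR² = (2/3)(3.3)(0.522)² = 0.59946 kg·m²; centre at d = 0.51 m, so I = I_cm + Md² gives I = 0.59946 + (3.3)(0.51)² = 1.4578 kg·m².
Total I = 2.3115 kg·m²; total mass M = 4.95 kg.
k = √(I/M) = √(2.3115/4.95) = 0.68335 m.

0.683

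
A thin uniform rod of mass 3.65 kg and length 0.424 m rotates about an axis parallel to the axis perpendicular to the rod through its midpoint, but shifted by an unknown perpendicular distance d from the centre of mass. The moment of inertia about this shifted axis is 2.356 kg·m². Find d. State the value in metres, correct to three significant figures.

About the centre-of-mass axis, I_cm = (1/12)ML² = (1/12)(3.65)(0.424)² = 0.054682 kg·m².
Parallel axis theorem: I = I_cm + Md², so Md² = 2.356 − 0.054682 = 2.3013 kg·m².
d = √(2.3013 / 3.65) = 0.79404 m.

0.794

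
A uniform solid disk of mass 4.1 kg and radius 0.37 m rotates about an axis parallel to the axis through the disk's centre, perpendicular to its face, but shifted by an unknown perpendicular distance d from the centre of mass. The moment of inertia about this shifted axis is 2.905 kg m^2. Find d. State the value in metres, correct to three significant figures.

0.800

About the centre-of-mass axis, I_cm = (1/2)MR² = (1/2)(4.1)(0.37)² = 0.28064 kg m^2.
Parallel axis theorem: I = I_cm + Md², so Md² = 2.905 − 0.28064 = 2.6244 kg m^2.
d = √(2.6244 / 4.1) = 0.80005 m.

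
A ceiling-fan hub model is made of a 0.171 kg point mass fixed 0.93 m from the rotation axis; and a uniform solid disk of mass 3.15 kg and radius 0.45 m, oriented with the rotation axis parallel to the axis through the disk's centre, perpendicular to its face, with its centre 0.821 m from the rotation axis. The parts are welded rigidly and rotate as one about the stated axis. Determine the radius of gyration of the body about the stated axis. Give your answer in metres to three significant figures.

0.883

Point mass: I_cm = 0; centre at d = 0.93 m, so I = I_cm + Md² gives I = 0 + (0.171)(0.93)² = 0.1479 kg m².
Solid disk: I_cm = (1/2)MR² = (1/2)(3.15)(0.45)² = 0.31894 kg m²; centre at d = 0.821 m, so I = I_cm + Md² gives I = 0.31894 + (3.15)(0.821)² = 2.4422 kg m².
Total I = 2.5901 kg m²; total mass M = 3.321 kg.
k = √(I/M) = √(2.5901/3.321) = 0.88312 m.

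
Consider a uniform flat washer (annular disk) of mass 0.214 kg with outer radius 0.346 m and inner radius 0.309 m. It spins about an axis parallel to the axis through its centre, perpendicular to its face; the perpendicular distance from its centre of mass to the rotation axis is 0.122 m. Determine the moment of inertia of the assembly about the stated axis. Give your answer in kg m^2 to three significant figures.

0.0262

I_cm = (1/2)M(R²+r²) = (1/2)(0.214)[(0.346)² + (0.309)²] = 0.023026 kg m^2; centre at d = 0.122 m, so I = I_cm + Md² gives I = 0.023026 + (0.214)(0.122)² = 0.026211 kg m^2.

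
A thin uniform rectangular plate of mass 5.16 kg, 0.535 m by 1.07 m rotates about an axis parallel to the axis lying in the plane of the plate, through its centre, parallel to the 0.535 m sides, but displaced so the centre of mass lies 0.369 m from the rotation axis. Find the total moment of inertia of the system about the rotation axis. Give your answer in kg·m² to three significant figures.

I_cm = (1/12)Mb² = (1/12)(5.16)(1.07)² = 0.49231 kg·m²; centre at d = 0.369 m, so I = I_cm + Md² gives I = 0.49231 + (5.16)(0.369)² = 1.1949 kg·m².

1.19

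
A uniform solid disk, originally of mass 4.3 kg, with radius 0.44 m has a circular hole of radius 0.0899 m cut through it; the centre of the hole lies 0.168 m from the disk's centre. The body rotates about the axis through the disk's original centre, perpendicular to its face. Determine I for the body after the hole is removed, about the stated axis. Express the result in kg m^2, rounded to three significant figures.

Unpierced body about its centre: I₀ = (1/2)MR² = (1/2)(4.3)(0.44)² = 0.41624 kg m^2.
The removed disk has mass m = M·(r/R)² = (4.3)(0.0899/0.44)² = 0.17951 kg (same uniform areal density).
Its moment of inertia about the rotation axis (parallel-axis theorem): I_hole = (1/2)mr² + md² = (1/2)(0.17951)(0.0899)² + (0.17951)(0.168)² = 0.0057918 kg m^2.
Treating the hole as negative mass, I = I₀ − I_hole = 0.41624 − 0.0057918 = 0.41045 kg m^2.

0.410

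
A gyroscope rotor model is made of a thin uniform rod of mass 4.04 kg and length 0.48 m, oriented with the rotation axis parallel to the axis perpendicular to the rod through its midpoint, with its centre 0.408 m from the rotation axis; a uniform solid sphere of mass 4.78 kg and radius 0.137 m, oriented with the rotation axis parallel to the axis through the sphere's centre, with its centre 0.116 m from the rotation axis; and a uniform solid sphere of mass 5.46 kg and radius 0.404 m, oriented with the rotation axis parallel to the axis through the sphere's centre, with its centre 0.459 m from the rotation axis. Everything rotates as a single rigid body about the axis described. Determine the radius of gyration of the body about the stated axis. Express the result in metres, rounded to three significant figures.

0.406

Thin rod: I_cm = (1/12)ML² = (1/12)(4.04)(0.48)² = 0.077568 kg m^2; centre at d = 0.408 m, so I = I_cm + Md² gives I = 0.077568 + (4.04)(0.408)² = 0.75008 kg m^2.
Solid sphere: I_cm = (2/5)MR² = (2/5)(4.78)(0.137)² = 0.035886 kg m^2; centre at d = 0.116 m, so I = I_cm + Md² gives I = 0.035886 + (4.78)(0.116)² = 0.10021 kg m^2.
Solid sphere: I_cm = (2/5)MR² = (2/5)(5.46)(0.404)² = 0.35646 kg m^2; centre at d = 0.459 m, so I = I_cm + Md² gives I = 0.35646 + (5.46)(0.459)² = 1.5068 kg m^2.
Total I = 2.3571 kg m^2; total mass M = 14.28 kg.
k = √(I/M) = √(2.3571/14.28) = 0.40628 m.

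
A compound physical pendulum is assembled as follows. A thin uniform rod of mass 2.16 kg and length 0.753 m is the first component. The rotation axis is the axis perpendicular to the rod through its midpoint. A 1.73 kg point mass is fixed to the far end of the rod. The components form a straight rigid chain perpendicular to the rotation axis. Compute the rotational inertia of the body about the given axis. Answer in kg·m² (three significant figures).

Thin rod: I_cm = (1/12)ML² = (1/12)(2.16)(0.753)² = 0.10206 kg·m²; axis through the centre, so I = 0.10206 kg·m².
Point mass: I_cm = 0; centre at d = 0.3765 m, so the parallel axis theorem gives I = 0 + (1.73)(0.3765)² = 0.24523 kg·m².
Total I = 0.10206 + 0.24523 = 0.34729 kg·m².

0.347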